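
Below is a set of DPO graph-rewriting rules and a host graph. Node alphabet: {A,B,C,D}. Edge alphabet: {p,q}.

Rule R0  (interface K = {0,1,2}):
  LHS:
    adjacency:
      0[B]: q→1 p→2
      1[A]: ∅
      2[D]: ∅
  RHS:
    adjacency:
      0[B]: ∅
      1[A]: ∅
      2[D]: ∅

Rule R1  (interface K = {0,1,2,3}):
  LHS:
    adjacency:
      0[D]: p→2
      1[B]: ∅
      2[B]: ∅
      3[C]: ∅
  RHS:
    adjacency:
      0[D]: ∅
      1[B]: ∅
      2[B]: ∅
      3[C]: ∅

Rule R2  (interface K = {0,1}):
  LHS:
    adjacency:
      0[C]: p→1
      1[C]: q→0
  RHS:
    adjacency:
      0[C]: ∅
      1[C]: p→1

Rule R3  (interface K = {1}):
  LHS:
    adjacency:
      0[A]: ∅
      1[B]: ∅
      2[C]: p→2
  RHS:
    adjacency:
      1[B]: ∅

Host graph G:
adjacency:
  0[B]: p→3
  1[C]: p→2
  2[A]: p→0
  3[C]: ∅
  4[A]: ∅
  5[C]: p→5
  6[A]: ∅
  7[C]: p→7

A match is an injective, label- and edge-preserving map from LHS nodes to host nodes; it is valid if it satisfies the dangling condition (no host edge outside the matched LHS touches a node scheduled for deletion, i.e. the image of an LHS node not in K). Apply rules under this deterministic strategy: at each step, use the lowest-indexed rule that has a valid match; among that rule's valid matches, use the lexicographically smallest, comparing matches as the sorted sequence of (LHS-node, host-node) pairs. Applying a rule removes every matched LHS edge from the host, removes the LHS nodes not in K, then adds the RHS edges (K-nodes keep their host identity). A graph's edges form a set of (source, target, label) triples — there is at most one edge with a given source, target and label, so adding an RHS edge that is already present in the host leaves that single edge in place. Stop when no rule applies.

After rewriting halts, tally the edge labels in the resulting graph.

initial: |V|=8 |E|=5  E = 0-p->3 1-p->2 2-p->0 5-p->5 7-p->7
step 1: apply R3 at {0↦4, 1↦0, 2↦5}  → |V|=6 |E|=4  E = 0-p->3 1-p->2 2-p->0 7-p->7
step 2: apply R3 at {0↦6, 1↦0, 2↦7}  → |V|=4 |E|=3  E = 0-p->3 1-p->2 2-p->0
normal form: no rule applies after step 2
NF edges: [(0, 3, 'p'), (1, 2, 'p'), (2, 0, 'p')]

Answer: p:3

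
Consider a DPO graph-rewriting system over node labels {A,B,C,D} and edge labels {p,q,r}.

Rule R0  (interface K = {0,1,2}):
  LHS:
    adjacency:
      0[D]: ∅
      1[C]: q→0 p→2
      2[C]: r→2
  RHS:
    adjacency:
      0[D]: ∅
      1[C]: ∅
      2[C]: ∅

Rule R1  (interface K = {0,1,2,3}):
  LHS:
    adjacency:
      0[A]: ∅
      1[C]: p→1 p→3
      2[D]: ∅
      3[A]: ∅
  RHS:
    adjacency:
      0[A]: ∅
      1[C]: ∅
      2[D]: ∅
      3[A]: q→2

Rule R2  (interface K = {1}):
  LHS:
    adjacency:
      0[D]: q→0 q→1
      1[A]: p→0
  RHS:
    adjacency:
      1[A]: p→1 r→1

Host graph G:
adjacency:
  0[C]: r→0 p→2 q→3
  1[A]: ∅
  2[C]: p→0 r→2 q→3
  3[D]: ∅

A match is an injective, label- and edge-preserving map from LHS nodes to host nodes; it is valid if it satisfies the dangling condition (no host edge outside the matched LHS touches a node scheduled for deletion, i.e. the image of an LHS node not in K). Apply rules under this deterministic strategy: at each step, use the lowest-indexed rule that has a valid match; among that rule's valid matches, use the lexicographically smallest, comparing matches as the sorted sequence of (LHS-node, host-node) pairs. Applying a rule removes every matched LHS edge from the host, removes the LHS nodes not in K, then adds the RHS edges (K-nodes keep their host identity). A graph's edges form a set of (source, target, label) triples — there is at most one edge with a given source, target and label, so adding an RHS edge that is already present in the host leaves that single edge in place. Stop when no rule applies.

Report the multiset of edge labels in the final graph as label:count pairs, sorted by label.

Answer: (no edges)

Rewrite trace:
start.  V:4 E:6  edges: 0-r->0 0-p->2 0-q->3 2-p->0 2-r->2 2-q->3
1. fire R0 via {0↦3, 1↦0, 2↦2}  →  V:4 E:3  edges: 0-r->0 2-p->0 2-q->3
2. fire R0 via {0↦3, 1↦2, 2↦0}  →  V:4 E:0  edges: ∅
final graph: no rule applies after step 2
NF edges: []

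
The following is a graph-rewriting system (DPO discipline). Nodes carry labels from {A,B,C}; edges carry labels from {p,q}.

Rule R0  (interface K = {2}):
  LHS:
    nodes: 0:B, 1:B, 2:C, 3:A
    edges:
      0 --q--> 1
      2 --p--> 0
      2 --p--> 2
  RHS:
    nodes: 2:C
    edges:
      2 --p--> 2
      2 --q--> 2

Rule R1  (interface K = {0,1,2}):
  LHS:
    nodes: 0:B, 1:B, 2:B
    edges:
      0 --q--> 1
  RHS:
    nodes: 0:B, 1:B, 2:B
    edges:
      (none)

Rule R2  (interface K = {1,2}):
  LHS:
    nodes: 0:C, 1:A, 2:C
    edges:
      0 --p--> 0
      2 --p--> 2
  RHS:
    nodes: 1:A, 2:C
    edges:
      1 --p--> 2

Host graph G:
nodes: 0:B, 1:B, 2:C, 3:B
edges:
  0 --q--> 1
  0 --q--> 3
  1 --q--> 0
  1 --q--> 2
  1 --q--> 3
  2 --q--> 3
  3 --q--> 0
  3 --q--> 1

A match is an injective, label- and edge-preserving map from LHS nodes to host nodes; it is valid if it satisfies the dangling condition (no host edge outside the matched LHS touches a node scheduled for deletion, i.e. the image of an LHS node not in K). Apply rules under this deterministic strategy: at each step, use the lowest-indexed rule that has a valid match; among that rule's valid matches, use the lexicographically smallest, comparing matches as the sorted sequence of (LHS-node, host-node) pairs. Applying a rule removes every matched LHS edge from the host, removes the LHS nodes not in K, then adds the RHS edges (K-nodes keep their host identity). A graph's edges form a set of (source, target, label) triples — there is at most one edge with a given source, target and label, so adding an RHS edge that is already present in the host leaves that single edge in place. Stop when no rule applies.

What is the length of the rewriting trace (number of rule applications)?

Answer: 6

Derivation:
start.  V:4 E:8  edges: 0-q->1 0-q->3 1-q->0 1-q->2 1-q->3 2-q->3 3-q->0 3-q->1
1. fire R1 via {0↦0, 1↦1, 2↦3}  →  V:4 E:7  edges: 0-q->3 1-q->0 1-q->2 1-q->3 2-q->3 3-q->0 3-q->1
2. fire R1 via {0↦0, 1↦3, 2↦1}  →  V:4 E:6  edges: 1-q->0 1-q->2 1-q->3 2-q->3 3-q->0 3-q->1
3. fire R1 via {0↦1, 1↦0, 2↦3}  →  V:4 E:5  edges: 1-q->2 1-q->3 2-q->3 3-q->0 3-q->1
4. fire R1 via {0↦1, 1↦3, 2↦0}  →  V:4 E:4  edges: 1-q->2 2-q->3 3-q->0 3-q->1
5. fire R1 via {0↦3, 1↦0, 2↦1}  →  V:4 E:3  edges: 1-q->2 2-q->3 3-q->1
6. fire R1 via {0↦3, 1↦1, 2↦0}  →  V:4 E:2  edges: 1-q->2 2-q->3
normal form: no rule applies after step 6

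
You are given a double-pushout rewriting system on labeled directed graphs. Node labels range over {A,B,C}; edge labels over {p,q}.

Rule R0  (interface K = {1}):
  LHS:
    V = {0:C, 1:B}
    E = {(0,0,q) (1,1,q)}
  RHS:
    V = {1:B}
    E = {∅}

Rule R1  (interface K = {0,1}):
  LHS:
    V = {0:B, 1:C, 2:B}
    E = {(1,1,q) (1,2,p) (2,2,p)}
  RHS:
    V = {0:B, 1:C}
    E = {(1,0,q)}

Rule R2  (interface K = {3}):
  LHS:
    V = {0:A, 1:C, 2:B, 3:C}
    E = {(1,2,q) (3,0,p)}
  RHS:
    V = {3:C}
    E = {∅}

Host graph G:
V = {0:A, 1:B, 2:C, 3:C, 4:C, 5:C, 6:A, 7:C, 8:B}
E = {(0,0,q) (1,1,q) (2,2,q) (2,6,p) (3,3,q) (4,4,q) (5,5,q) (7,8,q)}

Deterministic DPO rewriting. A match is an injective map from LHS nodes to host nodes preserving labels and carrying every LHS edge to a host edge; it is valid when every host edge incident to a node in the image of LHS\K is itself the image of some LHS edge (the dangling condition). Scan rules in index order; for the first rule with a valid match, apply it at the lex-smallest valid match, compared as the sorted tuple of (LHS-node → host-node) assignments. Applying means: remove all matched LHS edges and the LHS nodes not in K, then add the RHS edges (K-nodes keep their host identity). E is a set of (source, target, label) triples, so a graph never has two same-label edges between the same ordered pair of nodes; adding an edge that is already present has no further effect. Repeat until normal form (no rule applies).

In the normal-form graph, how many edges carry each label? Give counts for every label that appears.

[0] host  ⇒  9 nodes, 8 edges  {0-q->0 1-q->1 2-q->2 2-p->6 3-q->3 4-q->4 5-q->5 7-q->8}
[1] R0 @ {0↦3, 1↦1}  ⇒  8 nodes, 6 edges  {0-q->0 2-q->2 2-p->6 4-q->4 5-q->5 7-q->8}
[2] R2 @ {0↦6, 1↦7, 2↦8, 3↦2}  ⇒  5 nodes, 4 edges  {0-q->0 2-q->2 4-q->4 5-q->5}
halt: no rule applies after step 2
NF edges: [(0, 0, 'q'), (2, 2, 'q'), (4, 4, 'q'), (5, 5, 'q')]

Answer: q:4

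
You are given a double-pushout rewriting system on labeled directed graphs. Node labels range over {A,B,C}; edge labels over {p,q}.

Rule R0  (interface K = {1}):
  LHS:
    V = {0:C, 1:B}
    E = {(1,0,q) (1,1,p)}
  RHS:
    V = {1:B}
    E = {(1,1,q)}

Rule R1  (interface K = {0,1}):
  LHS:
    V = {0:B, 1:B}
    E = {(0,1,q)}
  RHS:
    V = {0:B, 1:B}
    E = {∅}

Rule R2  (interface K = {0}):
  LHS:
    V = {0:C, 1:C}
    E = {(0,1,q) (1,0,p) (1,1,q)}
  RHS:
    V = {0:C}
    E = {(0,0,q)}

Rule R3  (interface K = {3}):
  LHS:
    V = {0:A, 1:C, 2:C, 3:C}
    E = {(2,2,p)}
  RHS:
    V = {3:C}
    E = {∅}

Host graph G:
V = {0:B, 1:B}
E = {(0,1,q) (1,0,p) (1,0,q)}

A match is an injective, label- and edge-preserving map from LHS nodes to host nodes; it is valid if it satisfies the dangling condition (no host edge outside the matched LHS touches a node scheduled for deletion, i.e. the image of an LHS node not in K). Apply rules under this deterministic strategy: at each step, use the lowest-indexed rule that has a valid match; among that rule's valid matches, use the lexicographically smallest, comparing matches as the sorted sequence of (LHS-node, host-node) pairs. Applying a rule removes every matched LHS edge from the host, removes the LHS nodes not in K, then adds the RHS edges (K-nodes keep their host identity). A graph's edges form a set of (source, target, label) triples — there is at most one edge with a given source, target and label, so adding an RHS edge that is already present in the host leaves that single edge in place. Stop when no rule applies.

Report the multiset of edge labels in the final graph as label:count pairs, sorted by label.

[0] host  ⇒  2 nodes, 3 edges  {0-q->1 1-p->0 1-q->0}
[1] R1 @ {0↦0, 1↦1}  ⇒  2 nodes, 2 edges  {1-p->0 1-q->0}
[2] R1 @ {0↦1, 1↦0}  ⇒  2 nodes, 1 edges  {1-p->0}
normal form: no rule applies after step 2
NF edges: [(1, 0, 'p')]

Answer: p:1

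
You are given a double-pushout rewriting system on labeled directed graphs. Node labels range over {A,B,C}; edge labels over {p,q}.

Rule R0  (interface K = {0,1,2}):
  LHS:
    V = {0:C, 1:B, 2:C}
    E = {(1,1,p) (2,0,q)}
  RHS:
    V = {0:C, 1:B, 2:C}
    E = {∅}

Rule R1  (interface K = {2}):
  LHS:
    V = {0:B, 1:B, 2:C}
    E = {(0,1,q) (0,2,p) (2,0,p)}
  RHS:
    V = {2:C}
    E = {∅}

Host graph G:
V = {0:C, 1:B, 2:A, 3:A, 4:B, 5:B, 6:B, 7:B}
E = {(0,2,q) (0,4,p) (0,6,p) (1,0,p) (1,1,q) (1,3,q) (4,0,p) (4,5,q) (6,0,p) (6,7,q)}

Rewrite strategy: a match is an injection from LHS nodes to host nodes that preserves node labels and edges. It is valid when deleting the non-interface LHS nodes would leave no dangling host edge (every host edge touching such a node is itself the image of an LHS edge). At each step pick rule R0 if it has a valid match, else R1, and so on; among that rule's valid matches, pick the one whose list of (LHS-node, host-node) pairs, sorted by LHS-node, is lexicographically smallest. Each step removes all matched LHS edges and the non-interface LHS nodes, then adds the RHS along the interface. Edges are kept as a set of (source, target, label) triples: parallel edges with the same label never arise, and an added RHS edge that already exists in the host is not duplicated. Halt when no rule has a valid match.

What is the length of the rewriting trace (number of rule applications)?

Answer: 2

Derivation:
[0] host  ⇒  8 nodes, 10 edges  {0-q->2 0-p->4 0-p->6 1-p->0 1-q->1 1-q->3 4-p->0 4-q->5 6-p->0 6-q->7}
[1] R1 @ {0↦4, 1↦5, 2↦0}  ⇒  6 nodes, 7 edges  {0-q->2 0-p->6 1-p->0 1-q->1 1-q->3 6-p->0 6-q->7}
[2] R1 @ {0↦6, 1↦7, 2↦0}  ⇒  4 nodes, 4 edges  {0-q->2 1-p->0 1-q->1 1-q->3}
halt: no rule applies after step 2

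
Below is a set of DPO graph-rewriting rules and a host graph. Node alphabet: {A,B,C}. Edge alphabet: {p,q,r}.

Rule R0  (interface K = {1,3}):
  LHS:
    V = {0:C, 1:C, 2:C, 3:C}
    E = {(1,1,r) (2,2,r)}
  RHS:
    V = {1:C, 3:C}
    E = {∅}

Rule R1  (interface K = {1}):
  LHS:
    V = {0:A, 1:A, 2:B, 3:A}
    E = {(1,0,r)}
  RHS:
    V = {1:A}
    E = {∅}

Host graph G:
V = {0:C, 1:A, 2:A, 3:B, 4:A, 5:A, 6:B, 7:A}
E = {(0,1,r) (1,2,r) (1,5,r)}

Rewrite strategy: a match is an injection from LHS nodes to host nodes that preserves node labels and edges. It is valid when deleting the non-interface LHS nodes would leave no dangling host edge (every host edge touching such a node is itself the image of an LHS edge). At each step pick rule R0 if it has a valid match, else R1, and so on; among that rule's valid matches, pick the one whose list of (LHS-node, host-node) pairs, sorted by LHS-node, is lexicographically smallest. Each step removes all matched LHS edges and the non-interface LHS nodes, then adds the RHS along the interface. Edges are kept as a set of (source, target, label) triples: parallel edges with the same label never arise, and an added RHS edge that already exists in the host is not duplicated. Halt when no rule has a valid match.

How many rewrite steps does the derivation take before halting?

initial: |V|=8 |E|=3  E = 0-r->1 1-r->2 1-r->5
step 1: apply R1 at {0↦2, 1↦1, 2↦3, 3↦4}  → |V|=5 |E|=2  E = 0-r->1 1-r->5
step 2: apply R1 at {0↦5, 1↦1, 2↦6, 3↦7}  → |V|=2 |E|=1  E = 0-r->1
final graph: no rule applies after step 2

Answer: 2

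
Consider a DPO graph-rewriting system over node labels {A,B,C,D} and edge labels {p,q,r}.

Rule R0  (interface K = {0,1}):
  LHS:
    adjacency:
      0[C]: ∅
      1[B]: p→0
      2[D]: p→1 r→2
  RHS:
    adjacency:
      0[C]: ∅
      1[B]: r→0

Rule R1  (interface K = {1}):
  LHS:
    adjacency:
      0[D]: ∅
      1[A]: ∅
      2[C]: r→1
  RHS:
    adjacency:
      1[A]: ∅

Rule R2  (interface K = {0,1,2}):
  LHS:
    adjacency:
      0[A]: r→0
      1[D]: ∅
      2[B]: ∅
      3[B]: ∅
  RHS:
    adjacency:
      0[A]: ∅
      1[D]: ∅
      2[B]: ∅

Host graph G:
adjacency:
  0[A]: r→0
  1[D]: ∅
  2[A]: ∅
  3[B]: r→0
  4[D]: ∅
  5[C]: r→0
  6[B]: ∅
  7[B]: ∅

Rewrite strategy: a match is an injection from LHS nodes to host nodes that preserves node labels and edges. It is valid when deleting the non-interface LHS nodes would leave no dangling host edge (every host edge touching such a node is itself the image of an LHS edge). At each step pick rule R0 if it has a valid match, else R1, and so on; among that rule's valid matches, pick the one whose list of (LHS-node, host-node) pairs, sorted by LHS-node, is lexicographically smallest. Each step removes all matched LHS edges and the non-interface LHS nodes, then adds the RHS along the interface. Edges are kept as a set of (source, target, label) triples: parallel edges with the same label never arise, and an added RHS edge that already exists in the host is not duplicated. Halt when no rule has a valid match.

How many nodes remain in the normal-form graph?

Answer: 5

Derivation:
initial: |V|=8 |E|=3  E = 0-r->0 3-r->0 5-r->0
step 1: apply R1 at {0↦1, 1↦0, 2↦5}  → |V|=6 |E|=2  E = 0-r->0 3-r->0
step 2: apply R2 at {0↦0, 1↦4, 2↦3, 3↦6}  → |V|=5 |E|=1  E = 3-r->0
normal form: no rule applies after step 2
NF nodes: {0:A, 2:A, 3:B, 4:D, 7:B}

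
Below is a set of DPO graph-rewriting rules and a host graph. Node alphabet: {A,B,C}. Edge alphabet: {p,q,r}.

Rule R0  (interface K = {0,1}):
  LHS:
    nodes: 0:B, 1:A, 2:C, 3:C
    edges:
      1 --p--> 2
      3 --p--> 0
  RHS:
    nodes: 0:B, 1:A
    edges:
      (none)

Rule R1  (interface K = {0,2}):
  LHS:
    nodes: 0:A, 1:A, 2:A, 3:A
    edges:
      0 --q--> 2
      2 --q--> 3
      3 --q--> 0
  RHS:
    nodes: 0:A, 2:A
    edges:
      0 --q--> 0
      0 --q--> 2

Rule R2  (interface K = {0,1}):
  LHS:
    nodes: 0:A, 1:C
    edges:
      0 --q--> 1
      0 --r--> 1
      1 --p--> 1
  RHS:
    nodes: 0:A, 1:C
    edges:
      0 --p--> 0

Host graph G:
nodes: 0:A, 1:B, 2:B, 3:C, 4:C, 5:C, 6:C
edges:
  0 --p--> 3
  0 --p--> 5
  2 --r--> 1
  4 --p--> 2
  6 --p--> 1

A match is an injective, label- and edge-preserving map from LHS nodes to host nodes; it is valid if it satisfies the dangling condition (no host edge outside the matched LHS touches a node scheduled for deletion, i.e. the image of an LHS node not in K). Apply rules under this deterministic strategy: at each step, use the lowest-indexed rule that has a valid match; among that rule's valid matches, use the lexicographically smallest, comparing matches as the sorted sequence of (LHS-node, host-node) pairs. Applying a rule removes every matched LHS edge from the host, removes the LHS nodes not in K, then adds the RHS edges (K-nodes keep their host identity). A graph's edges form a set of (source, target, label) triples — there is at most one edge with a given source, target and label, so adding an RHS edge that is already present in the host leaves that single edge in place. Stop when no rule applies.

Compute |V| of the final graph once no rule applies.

start.  V:7 E:5  edges: 0-p->3 0-p->5 2-r->1 4-p->2 6-p->1
1. fire R0 via {0↦1, 1↦0, 2↦3, 3↦6}  →  V:5 E:3  edges: 0-p->5 2-r->1 4-p->2
2. fire R0 via {0↦2, 1↦0, 2↦5, 3↦4}  →  V:3 E:1  edges: 2-r->1
final graph: no rule applies after step 2
NF nodes: {0:A, 1:B, 2:B}

Answer: 3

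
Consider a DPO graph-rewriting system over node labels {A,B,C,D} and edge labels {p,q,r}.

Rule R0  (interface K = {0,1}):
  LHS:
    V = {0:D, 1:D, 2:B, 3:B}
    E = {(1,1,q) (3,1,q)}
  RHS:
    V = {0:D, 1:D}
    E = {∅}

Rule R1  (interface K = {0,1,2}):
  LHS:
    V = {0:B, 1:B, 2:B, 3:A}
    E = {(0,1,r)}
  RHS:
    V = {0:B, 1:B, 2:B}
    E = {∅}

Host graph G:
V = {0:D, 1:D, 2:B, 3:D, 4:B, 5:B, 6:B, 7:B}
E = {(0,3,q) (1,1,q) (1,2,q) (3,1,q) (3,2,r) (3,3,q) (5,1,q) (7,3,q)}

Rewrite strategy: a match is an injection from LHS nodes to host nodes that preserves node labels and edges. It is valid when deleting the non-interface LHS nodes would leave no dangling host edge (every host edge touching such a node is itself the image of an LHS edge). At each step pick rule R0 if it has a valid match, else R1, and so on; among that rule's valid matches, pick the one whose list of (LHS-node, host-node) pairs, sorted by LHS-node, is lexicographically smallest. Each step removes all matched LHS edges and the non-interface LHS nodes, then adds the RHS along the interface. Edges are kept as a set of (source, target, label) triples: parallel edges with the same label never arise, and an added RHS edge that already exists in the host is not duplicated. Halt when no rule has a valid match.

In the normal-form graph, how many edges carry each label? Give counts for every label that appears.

Answer: q:3 r:1

Steps:
start.  V:8 E:8  edges: 0-q->3 1-q->1 1-q->2 3-q->1 3-r->2 3-q->3 5-q->1 7-q->3
1. fire R0 via {0↦0, 1↦1, 2↦4, 3↦5}  →  V:6 E:6  edges: 0-q->3 1-q->2 3-q->1 3-r->2 3-q->3 7-q->3
2. fire R0 via {0↦0, 1↦3, 2↦6, 3↦7}  →  V:4 E:4  edges: 0-q->3 1-q->2 3-q->1 3-r->2
normal form: no rule applies after step 2
NF edges: [(0, 3, 'q'), (1, 2, 'q'), (3, 1, 'q'), (3, 2, 'r')]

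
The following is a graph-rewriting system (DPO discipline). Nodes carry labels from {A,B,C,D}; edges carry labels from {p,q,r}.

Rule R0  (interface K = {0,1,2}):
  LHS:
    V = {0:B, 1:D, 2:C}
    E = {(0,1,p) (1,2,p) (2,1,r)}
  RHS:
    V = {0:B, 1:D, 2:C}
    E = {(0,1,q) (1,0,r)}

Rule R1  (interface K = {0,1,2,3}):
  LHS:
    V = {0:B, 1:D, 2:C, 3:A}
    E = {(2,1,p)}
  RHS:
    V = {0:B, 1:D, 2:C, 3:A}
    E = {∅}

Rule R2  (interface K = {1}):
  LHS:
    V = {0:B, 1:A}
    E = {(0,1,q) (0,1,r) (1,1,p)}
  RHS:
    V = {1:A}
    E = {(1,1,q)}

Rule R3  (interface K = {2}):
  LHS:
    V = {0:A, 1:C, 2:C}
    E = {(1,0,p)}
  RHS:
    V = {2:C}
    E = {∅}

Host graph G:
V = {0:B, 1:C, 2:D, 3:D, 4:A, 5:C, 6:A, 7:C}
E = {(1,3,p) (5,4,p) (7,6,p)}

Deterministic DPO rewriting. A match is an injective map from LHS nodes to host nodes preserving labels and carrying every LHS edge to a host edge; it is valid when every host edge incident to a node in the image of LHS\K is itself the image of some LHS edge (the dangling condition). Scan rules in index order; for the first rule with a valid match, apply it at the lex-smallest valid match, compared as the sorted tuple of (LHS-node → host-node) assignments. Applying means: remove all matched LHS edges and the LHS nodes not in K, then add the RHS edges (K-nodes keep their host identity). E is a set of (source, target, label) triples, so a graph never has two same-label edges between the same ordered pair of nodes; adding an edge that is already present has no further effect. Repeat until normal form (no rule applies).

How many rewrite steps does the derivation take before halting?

Answer: 3

Steps:
initial: |V|=8 |E|=3  E = 1-p->3 5-p->4 7-p->6
step 1: apply R1 at {0↦0, 1↦3, 2↦1, 3↦4}  → |V|=8 |E|=2  E = 5-p->4 7-p->6
step 2: apply R3 at {0↦4, 1↦5, 2↦1}  → |V|=6 |E|=1  E = 7-p->6
step 3: apply R3 at {0↦6, 1↦7, 2↦1}  → |V|=4 |E|=0  E = ∅
halt: no rule applies after step 3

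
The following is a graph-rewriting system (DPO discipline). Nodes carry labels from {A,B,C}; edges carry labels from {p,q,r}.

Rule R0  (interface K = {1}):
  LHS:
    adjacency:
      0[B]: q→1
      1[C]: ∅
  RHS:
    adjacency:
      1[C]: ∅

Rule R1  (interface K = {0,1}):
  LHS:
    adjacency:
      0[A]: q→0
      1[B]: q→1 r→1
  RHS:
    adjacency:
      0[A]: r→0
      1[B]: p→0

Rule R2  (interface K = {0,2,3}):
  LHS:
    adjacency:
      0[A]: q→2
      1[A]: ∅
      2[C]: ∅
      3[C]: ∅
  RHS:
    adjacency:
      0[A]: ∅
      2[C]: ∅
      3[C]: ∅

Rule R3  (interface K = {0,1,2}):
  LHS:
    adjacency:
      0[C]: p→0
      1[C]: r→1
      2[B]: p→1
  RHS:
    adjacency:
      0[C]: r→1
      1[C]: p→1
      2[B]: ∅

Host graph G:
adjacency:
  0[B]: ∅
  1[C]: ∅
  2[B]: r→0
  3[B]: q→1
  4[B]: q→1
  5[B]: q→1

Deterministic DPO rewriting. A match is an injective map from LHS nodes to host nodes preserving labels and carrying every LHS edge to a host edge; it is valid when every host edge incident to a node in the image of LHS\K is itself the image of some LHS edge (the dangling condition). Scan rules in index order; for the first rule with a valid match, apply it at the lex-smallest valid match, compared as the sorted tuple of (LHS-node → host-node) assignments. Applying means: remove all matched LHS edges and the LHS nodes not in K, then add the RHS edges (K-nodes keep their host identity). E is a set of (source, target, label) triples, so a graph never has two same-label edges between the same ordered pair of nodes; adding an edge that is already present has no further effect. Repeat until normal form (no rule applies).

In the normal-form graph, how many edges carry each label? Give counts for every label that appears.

Answer: r:1

Steps:
initial: |V|=6 |E|=4  E = 2-r->0 3-q->1 4-q->1 5-q->1
step 1: apply R0 at {0↦3, 1↦1}  → |V|=5 |E|=3  E = 2-r->0 4-q->1 5-q->1
step 2: apply R0 at {0↦4, 1↦1}  → |V|=4 |E|=2  E = 2-r->0 5-q->1
step 3: apply R0 at {0↦5, 1↦1}  → |V|=3 |E|=1  E = 2-r->0
halt: no rule applies after step 3
NF edges: [(2, 0, 'r')]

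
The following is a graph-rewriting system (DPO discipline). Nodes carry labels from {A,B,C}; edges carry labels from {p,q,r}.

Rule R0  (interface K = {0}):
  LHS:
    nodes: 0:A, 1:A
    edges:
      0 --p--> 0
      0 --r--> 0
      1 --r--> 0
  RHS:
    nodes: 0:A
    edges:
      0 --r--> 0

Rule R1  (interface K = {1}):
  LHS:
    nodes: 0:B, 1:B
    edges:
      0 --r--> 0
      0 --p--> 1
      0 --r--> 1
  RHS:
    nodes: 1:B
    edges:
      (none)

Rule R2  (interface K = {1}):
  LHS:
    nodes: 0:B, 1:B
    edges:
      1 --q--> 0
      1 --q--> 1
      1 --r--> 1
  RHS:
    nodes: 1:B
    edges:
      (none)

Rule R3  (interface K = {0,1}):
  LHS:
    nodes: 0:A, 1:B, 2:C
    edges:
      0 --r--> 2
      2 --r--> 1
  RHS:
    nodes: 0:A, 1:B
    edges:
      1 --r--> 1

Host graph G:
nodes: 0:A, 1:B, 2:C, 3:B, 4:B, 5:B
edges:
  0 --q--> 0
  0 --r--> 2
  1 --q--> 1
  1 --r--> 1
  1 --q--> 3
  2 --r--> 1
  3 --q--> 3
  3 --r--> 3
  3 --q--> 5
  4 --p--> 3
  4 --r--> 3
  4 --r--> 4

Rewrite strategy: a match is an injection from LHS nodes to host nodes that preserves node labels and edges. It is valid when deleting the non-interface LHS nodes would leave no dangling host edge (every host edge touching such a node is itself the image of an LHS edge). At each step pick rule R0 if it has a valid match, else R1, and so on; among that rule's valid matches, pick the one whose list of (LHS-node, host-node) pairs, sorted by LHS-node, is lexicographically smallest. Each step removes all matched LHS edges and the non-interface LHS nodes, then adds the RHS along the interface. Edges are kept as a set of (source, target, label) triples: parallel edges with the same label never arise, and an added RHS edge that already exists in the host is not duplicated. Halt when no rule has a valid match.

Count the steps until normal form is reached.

Answer: 4

Steps:
[0] host  ⇒  6 nodes, 12 edges  {0-q->0 0-r->2 1-q->1 1-r->1 1-q->3 2-r->1 3-q->3 3-r->3 3-q->5 4-p->3 4-r->3 4-r->4}
[1] R1 @ {0↦4, 1↦3}  ⇒  5 nodes, 9 edges  {0-q->0 0-r->2 1-q->1 1-r->1 1-q->3 2-r->1 3-q->3 3-r->3 3-q->5}
[2] R2 @ {0↦5, 1↦3}  ⇒  4 nodes, 6 edges  {0-q->0 0-r->2 1-q->1 1-r->1 1-q->3 2-r->1}
[3] R2 @ {0↦3, 1↦1}  ⇒  3 nodes, 3 edges  {0-q->0 0-r->2 2-r->1}
[4] R3 @ {0↦0, 1↦1, 2↦2}  ⇒  2 nodes, 2 edges  {0-q->0 1-r->1}
normal form: no rule applies after step 4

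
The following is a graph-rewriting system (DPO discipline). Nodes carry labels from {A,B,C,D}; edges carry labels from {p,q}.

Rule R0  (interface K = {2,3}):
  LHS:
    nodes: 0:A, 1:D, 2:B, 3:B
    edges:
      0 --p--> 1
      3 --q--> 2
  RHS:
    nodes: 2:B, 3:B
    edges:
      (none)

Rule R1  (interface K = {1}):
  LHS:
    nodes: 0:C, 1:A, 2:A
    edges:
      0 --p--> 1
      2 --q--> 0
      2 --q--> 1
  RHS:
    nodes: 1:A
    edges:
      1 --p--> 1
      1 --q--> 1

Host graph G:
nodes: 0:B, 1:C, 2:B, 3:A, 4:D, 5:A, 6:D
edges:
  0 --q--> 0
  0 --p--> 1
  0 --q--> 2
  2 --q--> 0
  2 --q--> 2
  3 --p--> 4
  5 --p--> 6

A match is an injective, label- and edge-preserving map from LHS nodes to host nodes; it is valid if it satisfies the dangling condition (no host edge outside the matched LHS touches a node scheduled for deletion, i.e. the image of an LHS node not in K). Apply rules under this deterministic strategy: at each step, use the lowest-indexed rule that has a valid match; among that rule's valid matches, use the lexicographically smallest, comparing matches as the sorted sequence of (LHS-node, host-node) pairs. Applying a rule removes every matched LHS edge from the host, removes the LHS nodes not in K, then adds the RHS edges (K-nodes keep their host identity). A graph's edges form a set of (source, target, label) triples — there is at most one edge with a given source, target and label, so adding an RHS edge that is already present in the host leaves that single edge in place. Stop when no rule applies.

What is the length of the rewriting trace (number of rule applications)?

Answer: 2

Rewrite trace:
start.  V:7 E:7  edges: 0-q->0 0-p->1 0-q->2 2-q->0 2-q->2 3-p->4 5-p->6
1. fire R0 via {0↦3, 1↦4, 2↦0, 3↦2}  →  V:5 E:5  edges: 0-q->0 0-p->1 0-q->2 2-q->2 5-p->6
2. fire R0 via {0↦5, 1↦6, 2↦2, 3↦0}  →  V:3 E:3  edges: 0-q->0 0-p->1 2-q->2
halt: no rule applies after step 2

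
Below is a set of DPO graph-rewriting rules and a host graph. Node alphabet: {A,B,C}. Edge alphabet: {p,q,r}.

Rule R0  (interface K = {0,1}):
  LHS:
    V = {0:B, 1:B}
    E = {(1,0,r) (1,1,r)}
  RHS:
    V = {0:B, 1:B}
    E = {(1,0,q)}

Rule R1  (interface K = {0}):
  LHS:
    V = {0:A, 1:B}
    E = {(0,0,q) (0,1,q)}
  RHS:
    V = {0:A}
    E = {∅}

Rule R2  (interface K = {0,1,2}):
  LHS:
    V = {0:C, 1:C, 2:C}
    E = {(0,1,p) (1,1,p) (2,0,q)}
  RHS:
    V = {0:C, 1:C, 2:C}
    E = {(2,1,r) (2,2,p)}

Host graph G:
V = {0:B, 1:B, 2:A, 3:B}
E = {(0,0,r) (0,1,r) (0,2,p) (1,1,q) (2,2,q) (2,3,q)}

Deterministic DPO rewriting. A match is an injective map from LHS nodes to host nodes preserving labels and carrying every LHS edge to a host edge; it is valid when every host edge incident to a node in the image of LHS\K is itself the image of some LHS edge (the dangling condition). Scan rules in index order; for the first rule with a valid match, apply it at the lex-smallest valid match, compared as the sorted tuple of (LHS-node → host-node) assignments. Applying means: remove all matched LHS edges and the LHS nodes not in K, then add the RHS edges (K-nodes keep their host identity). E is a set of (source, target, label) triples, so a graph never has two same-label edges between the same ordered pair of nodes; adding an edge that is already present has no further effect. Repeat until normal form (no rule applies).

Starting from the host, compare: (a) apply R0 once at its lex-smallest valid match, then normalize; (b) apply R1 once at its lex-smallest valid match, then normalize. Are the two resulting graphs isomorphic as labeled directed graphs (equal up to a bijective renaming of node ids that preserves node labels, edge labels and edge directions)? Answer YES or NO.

Answer: YES

Derivation:
branch R0-first: apply at {0↦1, 1↦0} → |E|=5, then 1 more step(s) → NF |V|=3 |E|=3 V={0:B, 1:B, 2:A} E=0-q->1 0-p->2 1-q->1
branch R1-first: apply at {0↦2, 1↦3} → |E|=4, then 1 more step(s) → NF |V|=3 |E|=3 V={0:B, 1:B, 2:A} E=0-q->1 0-p->2 1-q->1
graphs isomorphic (equal up to label-preserving node renaming)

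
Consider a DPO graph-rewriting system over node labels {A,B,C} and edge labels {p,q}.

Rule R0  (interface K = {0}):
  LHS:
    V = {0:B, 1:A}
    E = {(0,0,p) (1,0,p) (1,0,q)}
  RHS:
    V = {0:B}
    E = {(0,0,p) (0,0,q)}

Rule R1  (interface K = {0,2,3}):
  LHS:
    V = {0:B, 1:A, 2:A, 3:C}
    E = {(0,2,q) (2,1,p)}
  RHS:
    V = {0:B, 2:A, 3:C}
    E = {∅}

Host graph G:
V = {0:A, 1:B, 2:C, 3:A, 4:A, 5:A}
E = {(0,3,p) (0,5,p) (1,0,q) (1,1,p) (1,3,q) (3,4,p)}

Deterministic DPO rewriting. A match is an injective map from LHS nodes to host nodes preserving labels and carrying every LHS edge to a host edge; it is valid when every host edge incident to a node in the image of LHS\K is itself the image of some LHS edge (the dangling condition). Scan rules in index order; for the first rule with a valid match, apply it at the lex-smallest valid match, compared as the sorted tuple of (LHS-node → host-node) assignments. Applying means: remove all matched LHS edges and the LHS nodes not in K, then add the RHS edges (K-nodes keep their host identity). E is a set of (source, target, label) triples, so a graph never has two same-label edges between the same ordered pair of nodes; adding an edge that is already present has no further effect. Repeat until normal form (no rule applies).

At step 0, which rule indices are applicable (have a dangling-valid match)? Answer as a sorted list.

Answer: [R1]

Rewrite trace:
R0: no valid match — LHS pattern not found
R1: 2 valid matches — {0↦1, 1↦4, 2↦3, 3↦2}, {0↦1, 1↦5, 2↦0, 3↦2}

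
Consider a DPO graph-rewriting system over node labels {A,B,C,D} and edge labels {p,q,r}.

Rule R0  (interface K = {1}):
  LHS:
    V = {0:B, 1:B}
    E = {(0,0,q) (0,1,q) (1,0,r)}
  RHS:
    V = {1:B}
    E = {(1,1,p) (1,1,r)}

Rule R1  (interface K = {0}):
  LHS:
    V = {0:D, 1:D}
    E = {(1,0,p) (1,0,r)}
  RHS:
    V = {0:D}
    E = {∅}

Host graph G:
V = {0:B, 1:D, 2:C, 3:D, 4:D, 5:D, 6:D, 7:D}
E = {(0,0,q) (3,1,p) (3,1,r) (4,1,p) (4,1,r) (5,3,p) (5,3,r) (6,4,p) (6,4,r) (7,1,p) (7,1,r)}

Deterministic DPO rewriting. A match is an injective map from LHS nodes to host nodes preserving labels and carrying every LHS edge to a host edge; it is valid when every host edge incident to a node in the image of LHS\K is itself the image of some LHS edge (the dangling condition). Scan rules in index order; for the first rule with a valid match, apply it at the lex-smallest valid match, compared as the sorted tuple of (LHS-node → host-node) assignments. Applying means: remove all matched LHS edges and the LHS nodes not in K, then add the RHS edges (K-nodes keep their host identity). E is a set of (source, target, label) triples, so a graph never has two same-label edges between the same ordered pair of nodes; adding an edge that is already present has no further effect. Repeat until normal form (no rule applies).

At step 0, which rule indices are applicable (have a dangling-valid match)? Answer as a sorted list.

Answer: [R1]

Derivation:
R0: no valid match — LHS pattern not found
R1: 3 valid matches — {0↦1, 1↦7}, {0↦3, 1↦5}, {0↦4, 1↦6}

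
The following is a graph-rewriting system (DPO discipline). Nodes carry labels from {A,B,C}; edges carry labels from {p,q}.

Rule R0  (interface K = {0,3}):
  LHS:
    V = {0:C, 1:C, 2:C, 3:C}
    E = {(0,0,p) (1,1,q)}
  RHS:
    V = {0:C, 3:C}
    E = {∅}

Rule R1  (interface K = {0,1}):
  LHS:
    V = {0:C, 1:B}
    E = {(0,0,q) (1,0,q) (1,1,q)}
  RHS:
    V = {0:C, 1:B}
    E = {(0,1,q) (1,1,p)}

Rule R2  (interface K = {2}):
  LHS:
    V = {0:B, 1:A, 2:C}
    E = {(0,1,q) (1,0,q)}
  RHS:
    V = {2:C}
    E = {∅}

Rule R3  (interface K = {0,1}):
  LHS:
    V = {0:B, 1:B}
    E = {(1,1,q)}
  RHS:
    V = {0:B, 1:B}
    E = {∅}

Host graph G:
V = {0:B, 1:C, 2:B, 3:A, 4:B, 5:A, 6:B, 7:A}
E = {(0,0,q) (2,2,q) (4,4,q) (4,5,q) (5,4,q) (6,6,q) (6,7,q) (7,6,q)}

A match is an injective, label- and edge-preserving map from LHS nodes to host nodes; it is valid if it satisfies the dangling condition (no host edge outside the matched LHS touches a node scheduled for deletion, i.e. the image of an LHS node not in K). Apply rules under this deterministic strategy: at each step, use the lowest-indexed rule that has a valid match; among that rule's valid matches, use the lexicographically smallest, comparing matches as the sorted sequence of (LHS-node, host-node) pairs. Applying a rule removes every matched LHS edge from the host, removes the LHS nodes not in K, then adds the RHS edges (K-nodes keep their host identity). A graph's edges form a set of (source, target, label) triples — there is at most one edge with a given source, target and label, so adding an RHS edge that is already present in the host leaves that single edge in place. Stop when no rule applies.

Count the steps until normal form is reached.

start.  V:8 E:8  edges: 0-q->0 2-q->2 4-q->4 4-q->5 5-q->4 6-q->6 6-q->7 7-q->6
1. fire R3 via {0↦0, 1↦2}  →  V:8 E:7  edges: 0-q->0 4-q->4 4-q->5 5-q->4 6-q->6 6-q->7 7-q->6
2. fire R3 via {0↦0, 1↦4}  →  V:8 E:6  edges: 0-q->0 4-q->5 5-q->4 6-q->6 6-q->7 7-q->6
3. fire R2 via {0↦4, 1↦5, 2↦1}  →  V:6 E:4  edges: 0-q->0 6-q->6 6-q->7 7-q->6
4. fire R3 via {0↦0, 1↦6}  →  V:6 E:3  edges: 0-q->0 6-q->7 7-q->6
5. fire R2 via {0↦6, 1↦7, 2↦1}  →  V:4 E:1  edges: 0-q->0
6. fire R3 via {0↦2, 1↦0}  →  V:4 E:0  edges: ∅
final graph: no rule applies after step 6

Answer: 6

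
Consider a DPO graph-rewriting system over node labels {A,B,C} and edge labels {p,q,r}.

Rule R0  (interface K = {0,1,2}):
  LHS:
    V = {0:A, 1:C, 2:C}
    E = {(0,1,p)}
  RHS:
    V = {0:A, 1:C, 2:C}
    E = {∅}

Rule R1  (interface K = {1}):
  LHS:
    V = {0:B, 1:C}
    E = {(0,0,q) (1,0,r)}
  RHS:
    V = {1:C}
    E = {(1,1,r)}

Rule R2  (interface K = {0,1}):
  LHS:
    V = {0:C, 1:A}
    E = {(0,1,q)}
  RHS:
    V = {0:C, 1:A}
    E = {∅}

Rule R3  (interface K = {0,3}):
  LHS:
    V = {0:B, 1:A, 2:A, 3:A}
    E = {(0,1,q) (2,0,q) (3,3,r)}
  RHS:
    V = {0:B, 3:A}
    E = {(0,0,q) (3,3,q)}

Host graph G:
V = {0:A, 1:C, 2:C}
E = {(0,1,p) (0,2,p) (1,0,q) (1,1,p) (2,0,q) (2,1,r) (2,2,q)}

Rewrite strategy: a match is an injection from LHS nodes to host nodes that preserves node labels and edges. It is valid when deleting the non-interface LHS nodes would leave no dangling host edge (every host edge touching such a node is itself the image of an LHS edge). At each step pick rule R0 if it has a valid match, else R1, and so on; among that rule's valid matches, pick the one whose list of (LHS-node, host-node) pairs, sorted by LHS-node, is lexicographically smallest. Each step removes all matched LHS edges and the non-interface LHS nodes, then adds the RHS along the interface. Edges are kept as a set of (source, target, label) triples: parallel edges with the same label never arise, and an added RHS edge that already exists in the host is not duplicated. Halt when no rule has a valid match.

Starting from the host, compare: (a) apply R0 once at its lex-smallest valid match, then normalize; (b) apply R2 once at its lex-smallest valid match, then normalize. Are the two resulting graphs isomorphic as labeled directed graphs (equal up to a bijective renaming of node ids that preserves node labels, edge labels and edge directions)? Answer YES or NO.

Answer: YES

Steps:
branch R0-first: apply at {0↦0, 1↦1, 2↦2} → |E|=6, then 3 more step(s) → NF |V|=3 |E|=3 V={0:A, 1:C, 2:C} E=1-p->1 2-r->1 2-q->2
branch R2-first: apply at {0↦1, 1↦0} → |E|=6, then 3 more step(s) → NF |V|=3 |E|=3 V={0:A, 1:C, 2:C} E=1-p->1 2-r->1 2-q->2
graphs isomorphic (equal up to label-preserving node renaming)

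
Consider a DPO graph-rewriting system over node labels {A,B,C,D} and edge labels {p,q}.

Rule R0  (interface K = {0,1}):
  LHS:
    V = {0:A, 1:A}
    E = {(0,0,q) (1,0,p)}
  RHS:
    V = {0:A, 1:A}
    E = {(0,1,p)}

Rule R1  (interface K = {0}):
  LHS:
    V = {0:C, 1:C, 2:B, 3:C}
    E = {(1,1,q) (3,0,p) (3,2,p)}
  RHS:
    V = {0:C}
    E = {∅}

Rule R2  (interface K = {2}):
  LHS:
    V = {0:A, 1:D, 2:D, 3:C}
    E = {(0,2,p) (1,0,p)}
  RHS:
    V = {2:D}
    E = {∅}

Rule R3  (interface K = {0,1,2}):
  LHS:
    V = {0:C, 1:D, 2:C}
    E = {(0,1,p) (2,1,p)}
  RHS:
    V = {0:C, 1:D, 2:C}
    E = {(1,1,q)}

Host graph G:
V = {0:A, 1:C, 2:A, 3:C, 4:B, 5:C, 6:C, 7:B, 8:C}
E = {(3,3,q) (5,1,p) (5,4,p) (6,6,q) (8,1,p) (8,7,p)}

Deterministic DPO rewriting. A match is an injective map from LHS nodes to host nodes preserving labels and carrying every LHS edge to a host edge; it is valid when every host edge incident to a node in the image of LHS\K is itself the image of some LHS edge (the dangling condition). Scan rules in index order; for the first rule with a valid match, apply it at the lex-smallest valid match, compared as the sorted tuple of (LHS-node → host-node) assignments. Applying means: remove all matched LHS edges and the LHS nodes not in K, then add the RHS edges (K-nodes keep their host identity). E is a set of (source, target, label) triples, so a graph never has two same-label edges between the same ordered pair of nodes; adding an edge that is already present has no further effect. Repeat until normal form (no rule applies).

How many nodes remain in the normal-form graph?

Answer: 3

Rewrite trace:
initial: |V|=9 |E|=6  E = 3-q->3 5-p->1 5-p->4 6-q->6 8-p->1 8-p->7
step 1: apply R1 at {0↦1, 1↦3, 2↦4, 3↦5}  → |V|=6 |E|=3  E = 6-q->6 8-p->1 8-p->7
step 2: apply R1 at {0↦1, 1↦6, 2↦7, 3↦8}  → |V|=3 |E|=0  E = ∅
halt: no rule applies after step 2
NF nodes: {0:A, 1:C, 2:A}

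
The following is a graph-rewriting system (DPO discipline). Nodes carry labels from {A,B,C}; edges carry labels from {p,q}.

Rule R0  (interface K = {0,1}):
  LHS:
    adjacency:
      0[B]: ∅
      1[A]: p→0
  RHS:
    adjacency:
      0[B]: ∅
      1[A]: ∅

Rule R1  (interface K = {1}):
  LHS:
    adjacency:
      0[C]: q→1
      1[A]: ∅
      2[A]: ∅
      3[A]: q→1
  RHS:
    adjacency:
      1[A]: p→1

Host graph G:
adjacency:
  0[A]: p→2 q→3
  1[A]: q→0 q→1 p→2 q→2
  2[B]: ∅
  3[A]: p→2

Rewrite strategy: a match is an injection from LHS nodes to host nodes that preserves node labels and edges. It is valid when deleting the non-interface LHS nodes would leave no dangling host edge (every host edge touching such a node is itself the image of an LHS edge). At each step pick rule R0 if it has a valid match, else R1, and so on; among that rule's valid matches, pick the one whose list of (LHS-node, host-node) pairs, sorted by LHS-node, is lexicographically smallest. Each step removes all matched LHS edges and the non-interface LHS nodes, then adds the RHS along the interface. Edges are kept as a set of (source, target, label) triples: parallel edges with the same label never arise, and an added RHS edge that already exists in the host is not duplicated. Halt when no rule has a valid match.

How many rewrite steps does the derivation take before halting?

initial: |V|=4 |E|=7  E = 0-p->2 0-q->3 1-q->0 1-q->1 1-p->2 1-q->2 3-p->2
step 1: apply R0 at {0↦2, 1↦0}  → |V|=4 |E|=6  E = 0-q->3 1-q->0 1-q->1 1-p->2 1-q->2 3-p->2
step 2: apply R0 at {0↦2, 1↦1}  → |V|=4 |E|=5  E = 0-q->3 1-q->0 1-q->1 1-q->2 3-p->2
step 3: apply R0 at {0↦2, 1↦3}  → |V|=4 |E|=4  E = 0-q->3 1-q->0 1-q->1 1-q->2
normal form: no rule applies after step 3

Answer: 3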